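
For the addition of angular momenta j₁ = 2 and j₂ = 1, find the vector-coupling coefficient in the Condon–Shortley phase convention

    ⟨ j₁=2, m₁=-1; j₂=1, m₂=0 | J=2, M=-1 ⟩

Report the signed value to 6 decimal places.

−√(1/6) ≈ -0.408248

√[5·1!3!1!/6! · 1!3!1!1!1!3!] = √(3/2)
  +(−1)^0/∏(0,1,3,1,0,0)! = 1/6  (running 1/6)
  +(−1)^1/∏(1,0,2,0,1,1)! = -1/2  (running -1/3)
⟨..|..⟩ = √(3/2)·(-1/3) = -0.408248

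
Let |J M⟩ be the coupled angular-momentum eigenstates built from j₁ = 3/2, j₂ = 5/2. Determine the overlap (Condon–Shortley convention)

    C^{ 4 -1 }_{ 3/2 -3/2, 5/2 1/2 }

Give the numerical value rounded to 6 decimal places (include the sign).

√[9·0!3!5!/9! · 0!3!3!2!3!5!] = √(6480/7)
  +(−1)^0/∏(0,0,3,3,0,2)! = 1/72  (running 1/72)
⟨..|..⟩ = √(6480/7)·(1/72) = +0.422577

+√(5/28) ≈ +0.422577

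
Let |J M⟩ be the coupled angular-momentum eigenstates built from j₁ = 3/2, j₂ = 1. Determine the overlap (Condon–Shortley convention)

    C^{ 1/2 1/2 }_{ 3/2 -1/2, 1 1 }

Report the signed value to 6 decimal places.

triangle: 2!×1!×0!/4! = 2/24
(j±m)!: 1!×2!×2!×0!×1!×0! = 4
prefactor² = (2J+1)×Δ×N² = 2/3
  k=2: +1/(2!×0!×0!×0!×1!×0!) = 1/2
Σ = 1/2  ⇒  CG² = 2/3×1/2² = 1/6
CG = +√(1/6) = +0.408248

+0.408248  (= +√(1/6))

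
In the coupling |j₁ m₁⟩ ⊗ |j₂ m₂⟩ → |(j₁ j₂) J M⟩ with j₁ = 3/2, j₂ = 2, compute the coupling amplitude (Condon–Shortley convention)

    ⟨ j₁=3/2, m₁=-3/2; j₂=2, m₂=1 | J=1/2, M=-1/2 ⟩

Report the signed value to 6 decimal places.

−√(1/10) ≈ -0.316228

triangle: 3!×0!×1!/5! = 6/120
(j±m)!: 0!×3!×3!×1!×0!×1! = 36
prefactor² = (2J+1)×Δ×N² = 18/5
  k=3: −1/(3!×0!×0!×0!×0!×1!) = -1/6
Σ = -1/6  ⇒  CG² = 18/5×(-1/6)² = 1/10
CG = −√(1/10) = -0.316228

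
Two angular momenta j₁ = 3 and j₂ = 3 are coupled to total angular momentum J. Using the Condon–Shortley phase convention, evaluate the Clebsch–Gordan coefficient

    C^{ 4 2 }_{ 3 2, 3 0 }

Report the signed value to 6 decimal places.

√[9·2!4!4!/11! · 5!1!3!3!6!2!] = √(124416/77)
  +(−1)^0/∏(0,2,1,3,3,1)! = 1/72  (running 1/72)
  +(−1)^1/∏(1,1,0,2,4,2)! = -1/96  (running 1/288)
⟨..|..⟩ = √(124416/77)·(1/288) = +0.139573

+√(3/154) ≈ +0.139573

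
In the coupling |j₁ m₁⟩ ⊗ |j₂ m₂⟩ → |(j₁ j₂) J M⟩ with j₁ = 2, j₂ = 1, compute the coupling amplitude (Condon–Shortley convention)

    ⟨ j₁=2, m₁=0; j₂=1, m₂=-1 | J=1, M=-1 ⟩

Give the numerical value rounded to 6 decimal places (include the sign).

j₁+j₂−J=2  J+j₁−j₂=2  J−j₁+j₂=0  j₁+j₂+J+1=5
(j₁±m₁, j₂±m₂, J±M) = (2,2,0,2,0,2)
P² = 8/5
sum k=0..0:
  [0] +1/4 = 1/4
S = 1/4
C² = P²·S² = 1/10 ; C = +0.316228

+√(1/10) = +0.316228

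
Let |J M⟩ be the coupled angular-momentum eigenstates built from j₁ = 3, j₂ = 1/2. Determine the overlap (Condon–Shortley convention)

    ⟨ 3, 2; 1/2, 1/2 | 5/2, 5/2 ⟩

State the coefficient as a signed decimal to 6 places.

j₁+j₂−J=1  J+j₁−j₂=5  J−j₁+j₂=0  j₁+j₂+J+1=7
(j₁±m₁, j₂±m₂, J±M) = (5,1,1,0,5,0)
P² = 14400/7
sum k=1..1:
  [1] −1/120 = -1/120
S = -1/120
C² = P²·S² = 1/7 ; C = -0.377964

-0.377964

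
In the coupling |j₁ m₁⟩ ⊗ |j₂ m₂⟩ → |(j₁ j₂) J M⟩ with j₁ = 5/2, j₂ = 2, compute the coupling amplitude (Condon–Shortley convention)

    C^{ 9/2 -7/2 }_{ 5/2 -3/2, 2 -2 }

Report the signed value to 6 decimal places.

+0.745356  (= +√(5/9))

triangle: 0!*5!*4!/10! = 2880/3628800
(j±m)!: 1!*4!*0!*4!*1!*8! = 23224320
prefactor² = (2J+1)*Δ*N² = 184320
  k=0: +1/(0!*0!*4!*0!*1!*4!) = 1/576
Σ = 1/576  ⇒  CG² = 184320*1/576² = 5/9
CG = +√(5/9) = +0.745356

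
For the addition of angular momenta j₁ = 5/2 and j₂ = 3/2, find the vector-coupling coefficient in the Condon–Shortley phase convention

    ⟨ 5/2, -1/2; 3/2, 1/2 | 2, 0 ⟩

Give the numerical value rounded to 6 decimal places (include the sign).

−√(1/14) ≈ -0.267261

triangle: 2!·3!·1!/7! = 12/5040
(j±m)!: 2!·3!·2!·1!·2!·2! = 96
prefactor² = (2J+1)·Δ·N² = 8/7
  k=1: −1/(1!·1!·2!·1!·1!·0!) = -1/2
  k=2: +1/(2!·0!·1!·0!·2!·1!) = 1/4
Σ = -1/4  ⇒  CG² = 8/7·(-1/4)² = 1/14
CG = −√(1/14) = -0.267261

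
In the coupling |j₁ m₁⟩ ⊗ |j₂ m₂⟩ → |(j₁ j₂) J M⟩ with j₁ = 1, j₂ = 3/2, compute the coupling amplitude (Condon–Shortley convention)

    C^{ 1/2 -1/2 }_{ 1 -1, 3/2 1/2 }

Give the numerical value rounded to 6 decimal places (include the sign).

+√(1/6) = +0.408248

triangle: 2!·0!·1!/4! = 2/24
(j±m)!: 0!·2!·2!·1!·0!·1! = 4
prefactor² = (2J+1)·Δ·N² = 2/3
  k=2: +1/(2!·0!·0!·0!·0!·1!) = 1/2
Σ = 1/2  ⇒  CG² = 2/3·1/2² = 1/6
CG = +√(1/6) = +0.408248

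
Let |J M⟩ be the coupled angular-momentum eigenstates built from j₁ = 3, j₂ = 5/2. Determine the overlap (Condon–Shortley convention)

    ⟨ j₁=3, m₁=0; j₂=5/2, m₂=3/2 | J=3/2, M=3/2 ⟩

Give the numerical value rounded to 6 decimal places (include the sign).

-0.414039

triangle: 4!·2!·1!/8! = 48/40320
(j±m)!: 3!·3!·4!·1!·3!·0! = 5184
prefactor² = (2J+1)·Δ·N² = 864/35
  k=3: −1/(3!·1!·0!·1!·2!·0!) = -1/12
Σ = -1/12  ⇒  CG² = 864/35·(-1/12)² = 6/35
CG = −√(6/35) = -0.414039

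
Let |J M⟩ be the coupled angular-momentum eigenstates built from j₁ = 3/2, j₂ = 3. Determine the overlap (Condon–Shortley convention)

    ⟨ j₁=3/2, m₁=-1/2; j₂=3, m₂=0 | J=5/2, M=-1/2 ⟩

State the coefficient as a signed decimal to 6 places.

triangle: 2!*1!*4!/8! = 48/40320
(j±m)!: 1!*2!*3!*3!*2!*3! = 864
prefactor² = (2J+1)*Δ*N² = 216/35
  k=1: −1/(1!*1!*1!*2!*0!*2!) = -1/4
  k=2: +1/(2!*0!*0!*1!*1!*3!) = 1/12
Σ = -1/6  ⇒  CG² = 216/35*(-1/6)² = 6/35
CG = −√(6/35) = -0.414039

-0.414039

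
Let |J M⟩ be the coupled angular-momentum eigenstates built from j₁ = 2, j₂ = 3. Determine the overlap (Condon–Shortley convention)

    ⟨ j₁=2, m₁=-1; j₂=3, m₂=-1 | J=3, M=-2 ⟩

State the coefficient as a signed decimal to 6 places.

-0.500000  (= −√(1/4))

j₁+j₂−J=2  J+j₁−j₂=2  J−j₁+j₂=4  j₁+j₂+J+1=9
(j₁±m₁, j₂±m₂, J±M) = (1,3,2,4,1,5)
P² = 64
sum k=1..2:
  [1] −1/12 = -1/12
  [2] +1/48 = 1/48
S = -1/16
C² = P²·S² = 1/4 ; C = -0.500000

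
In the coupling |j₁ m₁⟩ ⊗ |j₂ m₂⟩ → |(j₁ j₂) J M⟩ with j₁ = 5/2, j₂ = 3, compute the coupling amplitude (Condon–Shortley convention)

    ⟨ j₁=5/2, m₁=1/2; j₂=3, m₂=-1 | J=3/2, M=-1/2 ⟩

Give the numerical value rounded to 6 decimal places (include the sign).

triangle: 4!*1!*2!/8! = 48/40320
(j±m)!: 3!*2!*2!*4!*1!*2! = 1152
prefactor² = (2J+1)*Δ*N² = 192/35
  k=1: −1/(1!*3!*1!*1!*0!*1!) = -1/6
  k=2: +1/(2!*2!*0!*0!*1!*2!) = 1/8
Σ = -1/24  ⇒  CG² = 192/35*(-1/24)² = 1/105
CG = −√(1/105) = -0.097590

−√(1/105) = -0.097590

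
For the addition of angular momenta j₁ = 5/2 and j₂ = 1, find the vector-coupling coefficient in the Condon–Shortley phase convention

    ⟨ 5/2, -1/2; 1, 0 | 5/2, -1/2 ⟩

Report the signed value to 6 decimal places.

triangle: 1!*4!*1!/7! = 24/5040
(j±m)!: 2!*3!*1!*1!*2!*3! = 144
prefactor² = (2J+1)*Δ*N² = 144/35
  k=0: +1/(0!*1!*3!*1!*1!*0!) = 1/6
  k=1: −1/(1!*0!*2!*0!*2!*1!) = -1/4
Σ = -1/12  ⇒  CG² = 144/35*(-1/12)² = 1/35
CG = −√(1/35) = -0.169031

-0.169031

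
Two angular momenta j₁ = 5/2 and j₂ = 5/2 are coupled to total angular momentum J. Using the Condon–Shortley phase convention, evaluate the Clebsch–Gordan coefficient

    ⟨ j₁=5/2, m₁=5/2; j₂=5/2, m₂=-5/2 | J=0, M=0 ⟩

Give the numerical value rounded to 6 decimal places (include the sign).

j₁+j₂−J=5  J+j₁−j₂=0  J−j₁+j₂=0  j₁+j₂+J+1=6
(j₁±m₁, j₂±m₂, J±M) = (5,0,0,5,0,0)
P² = 2400
sum k=0..0:
  [0] +1/120 = 1/120
S = 1/120
C² = P²·S² = 1/6 ; C = +0.408248

+√(1/6) ≈ +0.408248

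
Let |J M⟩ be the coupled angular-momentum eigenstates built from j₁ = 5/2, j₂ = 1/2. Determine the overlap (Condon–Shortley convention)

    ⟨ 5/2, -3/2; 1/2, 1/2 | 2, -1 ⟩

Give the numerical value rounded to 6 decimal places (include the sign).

triangle: 1!*4!*0!/6! = 24/720
(j±m)!: 1!*4!*1!*0!*1!*3! = 144
prefactor² = (2J+1)*Δ*N² = 24
  k=1: −1/(1!*0!*3!*0!*1!*0!) = -1/6
Σ = -1/6  ⇒  CG² = 24*(-1/6)² = 2/3
CG = −√(2/3) = -0.816497

−√(2/3) = -0.816497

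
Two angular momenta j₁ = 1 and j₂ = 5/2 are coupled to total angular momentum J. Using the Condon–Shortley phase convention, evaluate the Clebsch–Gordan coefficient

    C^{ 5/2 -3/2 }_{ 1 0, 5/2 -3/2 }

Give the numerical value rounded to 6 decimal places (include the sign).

+√(9/35) ≈ +0.507093

triangle: 1!×1!×4!/7! = 24/5040
(j±m)!: 1!×1!×1!×4!×1!×4! = 576
prefactor² = (2J+1)×Δ×N² = 576/35
  k=0: +1/(0!×1!×1!×1!×0!×3!) = 1/6
  k=1: −1/(1!×0!×0!×0!×1!×4!) = -1/24
Σ = 1/8  ⇒  CG² = 576/35×1/8² = 9/35
CG = +√(9/35) = +0.507093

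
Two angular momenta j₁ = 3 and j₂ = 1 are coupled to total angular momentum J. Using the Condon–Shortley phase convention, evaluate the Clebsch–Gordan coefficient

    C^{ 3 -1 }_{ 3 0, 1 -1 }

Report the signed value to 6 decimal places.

√[7·1!5!1!/8! · 3!3!0!2!2!4!] = √(72)
  +(−1)^0/∏(0,1,3,0,2,1)! = 1/12  (running 1/12)
⟨..|..⟩ = √(72)·(1/12) = +0.707107

+√(1/2) ≈ +0.707107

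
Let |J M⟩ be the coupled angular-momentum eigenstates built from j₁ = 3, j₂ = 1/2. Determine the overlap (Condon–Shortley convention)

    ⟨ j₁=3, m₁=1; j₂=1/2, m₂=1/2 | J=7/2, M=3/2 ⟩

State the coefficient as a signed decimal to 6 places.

+0.845154  (= +√(5/7))

√[8·0!6!1!/8! · 4!2!1!0!5!2!] = √(11520/7)
  +(−1)^0/∏(0,0,2,1,4,0)! = 1/48  (running 1/48)
⟨..|..⟩ = √(11520/7)·(1/48) = +0.845154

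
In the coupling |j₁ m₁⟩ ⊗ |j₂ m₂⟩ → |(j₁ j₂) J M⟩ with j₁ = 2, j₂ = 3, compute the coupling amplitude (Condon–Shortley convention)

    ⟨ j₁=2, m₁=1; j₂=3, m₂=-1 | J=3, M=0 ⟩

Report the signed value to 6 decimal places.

triangle: 2!*2!*4!/9! = 96/362880
(j±m)!: 3!*1!*2!*4!*3!*3! = 10368
prefactor² = (2J+1)*Δ*N² = 96/5
  k=0: +1/(0!*2!*1!*2!*1!*2!) = 1/8
  k=1: −1/(1!*1!*0!*1!*2!*3!) = -1/12
Σ = 1/24  ⇒  CG² = 96/5*1/24² = 1/30
CG = +√(1/30) = +0.182574

+0.182574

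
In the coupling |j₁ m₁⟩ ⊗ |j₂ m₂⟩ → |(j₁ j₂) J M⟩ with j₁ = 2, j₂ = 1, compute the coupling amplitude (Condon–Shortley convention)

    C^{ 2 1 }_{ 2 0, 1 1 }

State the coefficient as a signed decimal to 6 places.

j₁+j₂−J=1  J+j₁−j₂=3  J−j₁+j₂=1  j₁+j₂+J+1=6
(j₁±m₁, j₂±m₂, J±M) = (2,2,2,0,3,1)
P² = 2
sum k=1..1:
  [1] −1/2 = -1/2
S = -1/2
C² = P²·S² = 1/2 ; C = -0.707107

−√(1/2) ≈ -0.707107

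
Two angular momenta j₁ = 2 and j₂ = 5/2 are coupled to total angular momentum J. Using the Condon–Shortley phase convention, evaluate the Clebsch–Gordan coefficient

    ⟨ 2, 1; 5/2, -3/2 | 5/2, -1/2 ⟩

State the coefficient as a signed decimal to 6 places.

+0.414039  (= +√(6/35))

√[6·2!2!3!/8! · 3!1!1!4!2!3!] = √(216/35)
  +(−1)^0/∏(0,2,1,1,1,2)! = 1/4  (running 1/4)
  +(−1)^1/∏(1,1,0,0,2,3)! = -1/12  (running 1/6)
⟨..|..⟩ = √(216/35)·(1/6) = +0.414039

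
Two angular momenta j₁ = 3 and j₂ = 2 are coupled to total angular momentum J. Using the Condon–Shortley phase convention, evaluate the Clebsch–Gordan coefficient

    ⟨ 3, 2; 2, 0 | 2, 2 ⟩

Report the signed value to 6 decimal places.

-0.597614  (= −√(5/14))

j₁+j₂−J=3  J+j₁−j₂=3  J−j₁+j₂=1  j₁+j₂+J+1=8
(j₁±m₁, j₂±m₂, J±M) = (5,1,2,2,4,0)
P² = 360/7
sum k=1..1:
  [1] −1/12 = -1/12
S = -1/12
C² = P²·S² = 5/14 ; C = -0.597614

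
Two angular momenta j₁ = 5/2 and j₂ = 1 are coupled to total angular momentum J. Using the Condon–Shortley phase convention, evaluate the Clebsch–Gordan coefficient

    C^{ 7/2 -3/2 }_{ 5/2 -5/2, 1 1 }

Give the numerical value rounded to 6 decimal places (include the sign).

triangle: 0!·5!·2!/8! = 240/40320
(j±m)!: 0!·5!·2!·0!·2!·5! = 57600
prefactor² = (2J+1)·Δ·N² = 19200/7
  k=0: +1/(0!·0!·5!·2!·0!·0!) = 1/240
Σ = 1/240  ⇒  CG² = 19200/7·1/240² = 1/21
CG = +√(1/21) = +0.218218

+√(1/21) ≈ +0.218218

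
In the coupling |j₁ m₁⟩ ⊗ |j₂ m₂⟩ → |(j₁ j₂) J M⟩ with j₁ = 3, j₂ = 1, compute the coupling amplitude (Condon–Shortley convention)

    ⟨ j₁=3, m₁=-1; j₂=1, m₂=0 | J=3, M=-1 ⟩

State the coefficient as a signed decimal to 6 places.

−√(1/12) ≈ -0.288675

√[7·1!5!1!/8! · 2!4!1!1!2!4!] = √(48)
  +(−1)^0/∏(0,1,4,1,1,0)! = 1/24  (running 1/24)
  +(−1)^1/∏(1,0,3,0,2,1)! = -1/12  (running -1/24)
⟨..|..⟩ = √(48)·(-1/24) = -0.288675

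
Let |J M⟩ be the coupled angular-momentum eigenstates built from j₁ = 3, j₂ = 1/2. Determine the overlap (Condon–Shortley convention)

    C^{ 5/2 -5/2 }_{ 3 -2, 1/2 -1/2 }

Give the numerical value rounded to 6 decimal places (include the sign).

j₁+j₂−J=1  J+j₁−j₂=5  J−j₁+j₂=0  j₁+j₂+J+1=7
(j₁±m₁, j₂±m₂, J±M) = (1,5,0,1,0,5)
P² = 14400/7
sum k=0..0:
  [0] +1/120 = 1/120
S = 1/120
C² = P²·S² = 1/7 ; C = +0.377964

+√(1/7) = +0.377964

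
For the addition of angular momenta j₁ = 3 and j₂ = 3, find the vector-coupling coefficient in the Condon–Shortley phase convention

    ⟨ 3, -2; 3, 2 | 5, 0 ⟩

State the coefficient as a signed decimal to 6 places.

√[11·1!5!5!/12! · 1!5!5!1!5!5!] = √(480000/7)
  +(−1)^0/∏(0,1,5,5,0,0)! = 1/14400  (running 1/14400)
  +(−1)^1/∏(1,0,4,4,1,1)! = -1/576  (running -1/600)
⟨..|..⟩ = √(480000/7)·(-1/600) = -0.436436

-0.436436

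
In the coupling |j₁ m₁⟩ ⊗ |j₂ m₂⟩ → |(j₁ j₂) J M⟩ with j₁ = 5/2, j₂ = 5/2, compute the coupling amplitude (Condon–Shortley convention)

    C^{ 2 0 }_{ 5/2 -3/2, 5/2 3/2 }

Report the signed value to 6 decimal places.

-0.109109  (= −√(1/84))

j₁+j₂−J=3  J+j₁−j₂=2  J−j₁+j₂=2  j₁+j₂+J+1=8
(j₁±m₁, j₂±m₂, J±M) = (1,4,4,1,2,2)
P² = 48/7
sum k=2..3:
  [2] +1/8 = 1/8
  [3] −1/6 = -1/6
S = -1/24
C² = P²·S² = 1/84 ; C = -0.109109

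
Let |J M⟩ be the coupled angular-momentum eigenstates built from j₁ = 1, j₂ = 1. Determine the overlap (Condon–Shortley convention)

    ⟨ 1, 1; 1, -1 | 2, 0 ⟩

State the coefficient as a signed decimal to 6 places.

+√(1/6) = +0.408248

j₁+j₂−J=0  J+j₁−j₂=2  J−j₁+j₂=2  j₁+j₂+J+1=5
(j₁±m₁, j₂±m₂, J±M) = (2,0,0,2,2,2)
P² = 8/3
sum k=0..0:
  [0] +1/4 = 1/4
S = 1/4
C² = P²·S² = 1/6 ; C = +0.408248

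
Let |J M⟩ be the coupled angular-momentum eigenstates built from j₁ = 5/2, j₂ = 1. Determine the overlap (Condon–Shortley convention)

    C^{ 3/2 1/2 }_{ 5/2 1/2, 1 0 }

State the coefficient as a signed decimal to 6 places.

triangle: 2!×3!×0!/6! = 12/720
(j±m)!: 3!×2!×1!×1!×2!×1! = 24
prefactor² = (2J+1)×Δ×N² = 8/5
  k=1: −1/(1!×1!×1!×0!×2!×0!) = -1/2
Σ = -1/2  ⇒  CG² = 8/5×(-1/2)² = 2/5
CG = −√(2/5) = -0.632456

-0.632456  (= −√(2/5))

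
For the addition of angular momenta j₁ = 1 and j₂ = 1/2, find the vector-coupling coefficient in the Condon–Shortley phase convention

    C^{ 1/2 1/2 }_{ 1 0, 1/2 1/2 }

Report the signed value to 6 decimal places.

√[2·1!1!0!/3! · 1!1!1!0!1!0!] = √(1/3)
  +(−1)^1/∏(1,0,0,0,1,0)! = -1  (running -1)
⟨..|..⟩ = √(1/3)·(-1) = -0.577350

−√(1/3) ≈ -0.577350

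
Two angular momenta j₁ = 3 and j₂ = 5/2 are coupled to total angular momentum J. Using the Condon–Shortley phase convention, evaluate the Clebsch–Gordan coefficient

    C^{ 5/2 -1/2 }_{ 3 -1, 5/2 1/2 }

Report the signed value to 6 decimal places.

j₁+j₂−J=3  J+j₁−j₂=3  J−j₁+j₂=2  j₁+j₂+J+1=9
(j₁±m₁, j₂±m₂, J±M) = (2,4,3,2,2,3)
P² = 288/35
sum k=1..3:
  [1] −1/24 = -1/24
  [2] +1/4 = 1/4
  [3] −1/24 = -1/24
S = 1/6
C² = P²·S² = 8/35 ; C = +0.478091

+√(8/35) ≈ +0.478091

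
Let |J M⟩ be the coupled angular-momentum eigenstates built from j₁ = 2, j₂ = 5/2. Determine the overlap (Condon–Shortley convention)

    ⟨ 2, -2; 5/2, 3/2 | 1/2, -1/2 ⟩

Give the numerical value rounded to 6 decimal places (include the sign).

j₁+j₂−J=4  J+j₁−j₂=0  J−j₁+j₂=1  j₁+j₂+J+1=6
(j₁±m₁, j₂±m₂, J±M) = (0,4,4,1,0,1)
P² = 192/5
sum k=4..4:
  [4] +1/24 = 1/24
S = 1/24
C² = P²·S² = 1/15 ; C = +0.258199

+√(1/15) ≈ +0.258199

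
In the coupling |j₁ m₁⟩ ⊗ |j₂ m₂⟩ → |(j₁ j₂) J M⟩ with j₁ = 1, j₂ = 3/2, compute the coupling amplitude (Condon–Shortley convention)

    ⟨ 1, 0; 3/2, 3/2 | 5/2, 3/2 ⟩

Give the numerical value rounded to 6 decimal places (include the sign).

j₁+j₂−J=0  J+j₁−j₂=2  J−j₁+j₂=3  j₁+j₂+J+1=6
(j₁±m₁, j₂±m₂, J±M) = (1,1,3,0,4,1)
P² = 72/5
sum k=0..0:
  [0] +1/6 = 1/6
S = 1/6
C² = P²·S² = 2/5 ; C = +0.632456

+√(2/5) ≈ +0.632456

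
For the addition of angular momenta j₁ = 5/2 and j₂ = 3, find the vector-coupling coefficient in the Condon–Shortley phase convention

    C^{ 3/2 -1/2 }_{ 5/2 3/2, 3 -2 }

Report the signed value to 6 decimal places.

−√(1/21) = -0.218218

j₁+j₂−J=4  J+j₁−j₂=1  J−j₁+j₂=2  j₁+j₂+J+1=8
(j₁±m₁, j₂±m₂, J±M) = (4,1,1,5,1,2)
P² = 192/7
sum k=0..1:
  [0] +1/24 = 1/24
  [1] −1/12 = -1/12
S = -1/24
C² = P²·S² = 1/21 ; C = -0.218218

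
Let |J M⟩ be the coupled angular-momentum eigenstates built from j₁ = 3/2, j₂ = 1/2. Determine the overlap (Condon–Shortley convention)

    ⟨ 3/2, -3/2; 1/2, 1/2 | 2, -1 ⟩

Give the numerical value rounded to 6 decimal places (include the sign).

+√(1/4) ≈ +0.500000

j₁+j₂−J=0  J+j₁−j₂=3  J−j₁+j₂=1  j₁+j₂+J+1=5
(j₁±m₁, j₂±m₂, J±M) = (0,3,1,0,1,3)
P² = 9
sum k=0..0:
  [0] +1/6 = 1/6
S = 1/6
C² = P²·S² = 1/4 ; C = +0.500000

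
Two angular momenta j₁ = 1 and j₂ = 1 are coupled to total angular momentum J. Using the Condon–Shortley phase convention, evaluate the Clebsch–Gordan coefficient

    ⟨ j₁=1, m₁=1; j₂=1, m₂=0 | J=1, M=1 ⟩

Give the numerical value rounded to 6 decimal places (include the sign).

+√(1/2) = +0.707107

triangle: 1!·1!·1!/4! = 1/24
(j±m)!: 2!·0!·1!·1!·2!·0! = 4
prefactor² = (2J+1)·Δ·N² = 1/2
  k=0: +1/(0!·1!·0!·1!·1!·0!) = 1
Σ = 1  ⇒  CG² = 1/2·1² = 1/2
CG = +√(1/2) = +0.707107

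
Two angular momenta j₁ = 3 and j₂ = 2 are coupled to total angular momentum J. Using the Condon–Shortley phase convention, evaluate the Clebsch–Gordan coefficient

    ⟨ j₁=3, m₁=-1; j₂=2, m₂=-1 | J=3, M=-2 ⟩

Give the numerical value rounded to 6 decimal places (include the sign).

−√(1/4) ≈ -0.500000

√[7·2!4!2!/9! · 2!4!1!3!1!5!] = √(64)
  +(−1)^0/∏(0,2,4,1,0,1)! = 1/48  (running 1/48)
  +(−1)^1/∏(1,1,3,0,1,2)! = -1/12  (running -1/16)
⟨..|..⟩ = √(64)·(-1/16) = -0.500000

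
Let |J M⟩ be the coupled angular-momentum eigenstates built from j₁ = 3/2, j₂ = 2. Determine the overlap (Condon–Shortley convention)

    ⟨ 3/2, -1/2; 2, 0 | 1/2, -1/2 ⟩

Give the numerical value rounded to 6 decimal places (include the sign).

j₁+j₂−J=3  J+j₁−j₂=0  J−j₁+j₂=1  j₁+j₂+J+1=5
(j₁±m₁, j₂±m₂, J±M) = (1,2,2,2,0,1)
P² = 4/5
sum k=2..2:
  [2] +1/2 = 1/2
S = 1/2
C² = P²·S² = 1/5 ; C = +0.447214

+√(1/5) ≈ +0.447214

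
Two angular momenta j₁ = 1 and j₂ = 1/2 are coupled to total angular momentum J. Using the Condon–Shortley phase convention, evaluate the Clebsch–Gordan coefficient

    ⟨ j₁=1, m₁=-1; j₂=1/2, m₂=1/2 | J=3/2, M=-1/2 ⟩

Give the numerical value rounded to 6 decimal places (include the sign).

+√(1/3) ≈ +0.577350

triangle: 0!·2!·1!/4! = 2/24
(j±m)!: 0!·2!·1!·0!·1!·2! = 4
prefactor² = (2J+1)·Δ·N² = 4/3
  k=0: +1/(0!·0!·2!·1!·0!·0!) = 1/2
Σ = 1/2  ⇒  CG² = 4/3·1/2² = 1/3
CG = +√(1/3) = +0.577350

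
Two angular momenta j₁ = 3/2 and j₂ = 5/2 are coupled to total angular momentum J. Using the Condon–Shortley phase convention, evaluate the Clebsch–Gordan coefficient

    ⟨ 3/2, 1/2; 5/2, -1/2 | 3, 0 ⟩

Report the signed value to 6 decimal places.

+√(1/5) ≈ +0.447214

triangle: 1!*2!*4!/8! = 48/40320
(j±m)!: 2!*1!*2!*3!*3!*3! = 864
prefactor² = (2J+1)*Δ*N² = 36/5
  k=0: +1/(0!*1!*1!*2!*1!*2!) = 1/4
  k=1: −1/(1!*0!*0!*1!*2!*3!) = -1/12
Σ = 1/6  ⇒  CG² = 36/5*1/6² = 1/5
CG = +√(1/5) = +0.447214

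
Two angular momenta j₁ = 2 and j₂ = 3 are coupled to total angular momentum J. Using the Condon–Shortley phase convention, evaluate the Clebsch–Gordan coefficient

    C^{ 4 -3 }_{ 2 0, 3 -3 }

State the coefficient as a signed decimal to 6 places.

+√(9/20) = +0.670820

√[9·1!3!5!/10! · 2!2!0!6!1!7!] = √(25920)
  +(−1)^0/∏(0,1,2,0,1,5)! = 1/240  (running 1/240)
⟨..|..⟩ = √(25920)·(1/240) = +0.670820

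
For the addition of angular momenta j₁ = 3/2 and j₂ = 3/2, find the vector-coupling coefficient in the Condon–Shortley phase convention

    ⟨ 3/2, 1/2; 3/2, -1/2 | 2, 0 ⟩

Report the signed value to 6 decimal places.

+0.500000

√[5·1!2!2!/6! · 2!1!1!2!2!2!] = √(4/9)
  +(−1)^0/∏(0,1,1,1,1,1)! = 1  (running 1)
  +(−1)^1/∏(1,0,0,0,2,2)! = -1/4  (running 3/4)
⟨..|..⟩ = √(4/9)·(3/4) = +0.500000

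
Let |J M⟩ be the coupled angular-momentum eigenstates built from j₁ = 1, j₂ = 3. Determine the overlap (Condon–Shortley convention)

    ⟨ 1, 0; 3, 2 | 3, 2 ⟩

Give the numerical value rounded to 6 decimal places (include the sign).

-0.577350  (= −√(1/3))

j₁+j₂−J=1  J+j₁−j₂=1  J−j₁+j₂=5  j₁+j₂+J+1=8
(j₁±m₁, j₂±m₂, J±M) = (1,1,5,1,5,1)
P² = 300
sum k=0..1:
  [0] +1/120 = 1/120
  [1] −1/24 = -1/24
S = -1/30
C² = P²·S² = 1/3 ; C = -0.577350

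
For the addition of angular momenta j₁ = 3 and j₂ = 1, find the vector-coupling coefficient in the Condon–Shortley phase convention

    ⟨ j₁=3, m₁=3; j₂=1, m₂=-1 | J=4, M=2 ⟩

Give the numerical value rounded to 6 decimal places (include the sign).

+√(1/28) ≈ +0.188982

√[9·0!6!2!/9! · 6!0!0!2!6!2!] = √(518400/7)
  +(−1)^0/∏(0,0,0,0,6,2)! = 1/1440  (running 1/1440)
⟨..|..⟩ = √(518400/7)·(1/1440) = +0.188982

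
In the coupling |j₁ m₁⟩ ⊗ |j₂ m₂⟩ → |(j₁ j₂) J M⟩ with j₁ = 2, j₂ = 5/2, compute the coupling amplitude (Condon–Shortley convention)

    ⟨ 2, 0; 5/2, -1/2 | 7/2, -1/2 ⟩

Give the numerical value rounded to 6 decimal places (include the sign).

+√(4/105) = +0.195180

triangle: 1!·3!·4!/9! = 144/362880
(j±m)!: 2!·2!·2!·3!·3!·4! = 6912
prefactor² = (2J+1)·Δ·N² = 768/35
  k=0: +1/(0!·1!·2!·2!·1!·2!) = 1/8
  k=1: −1/(1!·0!·1!·1!·2!·3!) = -1/12
Σ = 1/24  ⇒  CG² = 768/35·1/24² = 4/105
CG = +√(4/105) = +0.195180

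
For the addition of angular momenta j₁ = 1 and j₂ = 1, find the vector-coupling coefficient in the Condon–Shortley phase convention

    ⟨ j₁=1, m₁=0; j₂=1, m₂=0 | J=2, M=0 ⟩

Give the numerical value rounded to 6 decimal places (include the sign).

+0.816497

√[5·0!2!2!/5! · 1!1!1!1!2!2!] = √(2/3)
  +(−1)^0/∏(0,0,1,1,1,1)! = 1  (running 1)
⟨..|..⟩ = √(2/3)·(1) = +0.816497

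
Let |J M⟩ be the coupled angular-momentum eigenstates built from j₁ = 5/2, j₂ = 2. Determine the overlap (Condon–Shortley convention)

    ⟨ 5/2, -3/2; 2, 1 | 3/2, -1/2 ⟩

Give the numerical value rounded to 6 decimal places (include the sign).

√[4·3!2!1!/7! · 1!4!3!1!1!2!] = √(96/35)
  +(−1)^2/∏(2,1,2,1,0,0)! = 1/4  (running 1/4)
  +(−1)^3/∏(3,0,1,0,1,1)! = -1/6  (running 1/12)
⟨..|..⟩ = √(96/35)·(1/12) = +0.138013

+√(2/105) ≈ +0.138013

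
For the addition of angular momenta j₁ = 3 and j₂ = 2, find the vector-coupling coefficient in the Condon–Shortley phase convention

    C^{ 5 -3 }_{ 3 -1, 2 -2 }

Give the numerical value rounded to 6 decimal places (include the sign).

+0.577350  (= +√(1/3))

j₁+j₂−J=0  J+j₁−j₂=6  J−j₁+j₂=4  j₁+j₂+J+1=11
(j₁±m₁, j₂±m₂, J±M) = (2,4,0,4,2,8)
P² = 442368
sum k=0..0:
  [0] +1/1152 = 1/1152
S = 1/1152
C² = P²·S² = 1/3 ; C = +0.577350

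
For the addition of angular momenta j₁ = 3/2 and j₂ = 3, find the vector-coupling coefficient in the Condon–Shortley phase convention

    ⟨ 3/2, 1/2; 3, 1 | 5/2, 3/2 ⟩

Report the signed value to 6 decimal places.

triangle: 2!*1!*4!/8! = 48/40320
(j±m)!: 2!*1!*4!*2!*4!*1! = 2304
prefactor² = (2J+1)*Δ*N² = 576/35
  k=0: +1/(0!*2!*1!*4!*0!*0!) = 1/48
  k=1: −1/(1!*1!*0!*3!*1!*1!) = -1/6
Σ = -7/48  ⇒  CG² = 576/35*(-7/48)² = 7/20
CG = −√(7/20) = -0.591608

−√(7/20) = -0.591608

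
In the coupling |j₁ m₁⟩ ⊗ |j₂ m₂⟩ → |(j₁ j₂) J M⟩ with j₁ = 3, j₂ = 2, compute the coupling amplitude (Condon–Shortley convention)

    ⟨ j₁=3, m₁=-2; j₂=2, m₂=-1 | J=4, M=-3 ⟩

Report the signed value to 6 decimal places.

√[9·1!5!3!/10! · 1!5!1!3!1!7!] = √(6480)
  +(−1)^0/∏(0,1,5,1,0,2)! = 1/240  (running 1/240)
  +(−1)^1/∏(1,0,4,0,1,3)! = -1/144  (running -1/360)
⟨..|..⟩ = √(6480)·(-1/360) = -0.223607

−√(1/20) = -0.223607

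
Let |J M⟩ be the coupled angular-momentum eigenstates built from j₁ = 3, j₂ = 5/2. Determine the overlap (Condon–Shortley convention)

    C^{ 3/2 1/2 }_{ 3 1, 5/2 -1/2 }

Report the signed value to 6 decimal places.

−√(1/105) = -0.097590

j₁+j₂−J=4  J+j₁−j₂=2  J−j₁+j₂=1  j₁+j₂+J+1=8
(j₁±m₁, j₂±m₂, J±M) = (4,2,2,3,2,1)
P² = 192/35
sum k=1..2:
  [1] −1/6 = -1/6
  [2] +1/8 = 1/8
S = -1/24
C² = P²·S² = 1/105 ; C = -0.097590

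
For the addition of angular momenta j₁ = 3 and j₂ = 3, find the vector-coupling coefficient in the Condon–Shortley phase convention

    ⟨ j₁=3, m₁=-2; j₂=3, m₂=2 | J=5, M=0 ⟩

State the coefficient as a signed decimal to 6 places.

√[11·1!5!5!/12! · 1!5!5!1!5!5!] = √(480000/7)
  +(−1)^0/∏(0,1,5,5,0,0)! = 1/14400  (running 1/14400)
  +(−1)^1/∏(1,0,4,4,1,1)! = -1/576  (running -1/600)
⟨..|..⟩ = √(480000/7)·(-1/600) = -0.436436

-0.436436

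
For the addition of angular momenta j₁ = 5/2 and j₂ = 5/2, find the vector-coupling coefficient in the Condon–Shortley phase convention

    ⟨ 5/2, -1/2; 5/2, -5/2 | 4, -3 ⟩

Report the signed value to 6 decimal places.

+√(1/2) ≈ +0.707107

triangle: 1!·4!·4!/10! = 576/3628800
(j±m)!: 2!·3!·0!·5!·1!·7! = 7257600
prefactor² = (2J+1)·Δ·N² = 10368
  k=0: +1/(0!·1!·3!·0!·1!·4!) = 1/144
Σ = 1/144  ⇒  CG² = 10368·1/144² = 1/2
CG = +√(1/2) = +0.707107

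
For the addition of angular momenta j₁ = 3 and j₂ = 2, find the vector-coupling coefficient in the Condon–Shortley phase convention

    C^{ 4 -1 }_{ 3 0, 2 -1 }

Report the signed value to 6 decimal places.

√[9·1!5!3!/10! · 3!3!1!3!3!5!] = √(1944/7)
  +(−1)^0/∏(0,1,3,1,2,2)! = 1/24  (running 1/24)
  +(−1)^1/∏(1,0,2,0,3,3)! = -1/72  (running 1/36)
⟨..|..⟩ = √(1944/7)·(1/36) = +0.462910

+0.462910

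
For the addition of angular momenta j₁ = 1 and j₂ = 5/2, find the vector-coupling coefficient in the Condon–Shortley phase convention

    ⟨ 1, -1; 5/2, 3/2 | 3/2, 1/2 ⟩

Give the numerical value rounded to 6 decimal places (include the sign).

triangle: 2!*0!*3!/6! = 12/720
(j±m)!: 0!*2!*4!*1!*2!*1! = 96
prefactor² = (2J+1)*Δ*N² = 32/5
  k=2: +1/(2!*0!*0!*2!*0!*1!) = 1/4
Σ = 1/4  ⇒  CG² = 32/5*1/4² = 2/5
CG = +√(2/5) = +0.632456

+0.632456  (= +√(2/5))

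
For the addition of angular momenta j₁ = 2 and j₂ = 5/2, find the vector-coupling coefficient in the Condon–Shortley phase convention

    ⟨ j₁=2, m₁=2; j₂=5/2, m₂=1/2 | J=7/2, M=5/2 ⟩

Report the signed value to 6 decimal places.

√[8·1!3!4!/9! · 4!0!3!2!6!1!] = √(4608/7)
  +(−1)^0/∏(0,1,0,3,3,1)! = 1/36  (running 1/36)
⟨..|..⟩ = √(4608/7)·(1/36) = +0.712697

+√(32/63) ≈ +0.712697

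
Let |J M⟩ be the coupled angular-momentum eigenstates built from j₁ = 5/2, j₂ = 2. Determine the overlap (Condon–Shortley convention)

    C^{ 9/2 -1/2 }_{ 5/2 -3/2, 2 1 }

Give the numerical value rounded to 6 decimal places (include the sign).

j₁+j₂−J=0  J+j₁−j₂=5  J−j₁+j₂=4  j₁+j₂+J+1=10
(j₁±m₁, j₂±m₂, J±M) = (1,4,3,1,4,5)
P² = 23040/7
sum k=0..0:
  [0] +1/144 = 1/144
S = 1/144
C² = P²·S² = 10/63 ; C = +0.398410

+√(10/63) = +0.398410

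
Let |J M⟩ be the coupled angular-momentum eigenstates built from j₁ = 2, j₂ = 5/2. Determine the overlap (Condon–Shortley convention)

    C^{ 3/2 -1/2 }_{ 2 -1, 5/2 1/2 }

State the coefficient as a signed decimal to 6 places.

√[4·3!1!2!/7! · 1!3!3!2!1!2!] = √(48/35)
  +(−1)^2/∏(2,1,1,1,0,1)! = 1/2  (running 1/2)
  +(−1)^3/∏(3,0,0,0,1,2)! = -1/12  (running 5/12)
⟨..|..⟩ = √(48/35)·(5/12) = +0.487950

+0.487950  (= +√(5/21))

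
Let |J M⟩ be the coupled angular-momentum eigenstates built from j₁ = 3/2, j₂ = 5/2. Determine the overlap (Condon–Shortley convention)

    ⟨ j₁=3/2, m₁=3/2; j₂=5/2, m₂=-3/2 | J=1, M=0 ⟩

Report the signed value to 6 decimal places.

triangle: 3!*0!*2!/6! = 12/720
(j±m)!: 3!*0!*1!*4!*1!*1! = 144
prefactor² = (2J+1)*Δ*N² = 36/5
  k=0: +1/(0!*3!*0!*1!*0!*1!) = 1/6
Σ = 1/6  ⇒  CG² = 36/5*1/6² = 1/5
CG = +√(1/5) = +0.447214

+0.447214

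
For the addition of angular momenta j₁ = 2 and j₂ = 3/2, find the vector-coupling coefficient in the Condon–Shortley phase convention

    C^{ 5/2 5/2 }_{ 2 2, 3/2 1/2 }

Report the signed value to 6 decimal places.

+√(4/7) ≈ +0.755929

triangle: 1!*3!*2!/7! = 12/5040
(j±m)!: 4!*0!*2!*1!*5!*0! = 5760
prefactor² = (2J+1)*Δ*N² = 576/7
  k=0: +1/(0!*1!*0!*2!*3!*0!) = 1/12
Σ = 1/12  ⇒  CG² = 576/7*1/12² = 4/7
CG = +√(4/7) = +0.755929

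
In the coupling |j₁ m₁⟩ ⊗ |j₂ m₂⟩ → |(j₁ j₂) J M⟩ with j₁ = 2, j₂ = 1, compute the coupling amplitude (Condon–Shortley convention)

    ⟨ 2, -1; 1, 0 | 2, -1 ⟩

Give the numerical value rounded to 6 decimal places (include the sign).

-0.408248  (= −√(1/6))

triangle: 1!·3!·1!/6! = 6/720
(j±m)!: 1!·3!·1!·1!·1!·3! = 36
prefactor² = (2J+1)·Δ·N² = 3/2
  k=0: +1/(0!·1!·3!·1!·0!·0!) = 1/6
  k=1: −1/(1!·0!·2!·0!·1!·1!) = -1/2
Σ = -1/3  ⇒  CG² = 3/2·(-1/3)² = 1/6
CG = −√(1/6) = -0.408248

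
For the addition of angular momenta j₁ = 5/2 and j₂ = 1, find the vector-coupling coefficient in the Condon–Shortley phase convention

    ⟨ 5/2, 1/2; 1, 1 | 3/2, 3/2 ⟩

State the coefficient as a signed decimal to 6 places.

j₁+j₂−J=2  J+j₁−j₂=3  J−j₁+j₂=0  j₁+j₂+J+1=6
(j₁±m₁, j₂±m₂, J±M) = (3,2,2,0,3,0)
P² = 48/5
sum k=2..2:
  [2] +1/12 = 1/12
S = 1/12
C² = P²·S² = 1/15 ; C = +0.258199

+√(1/15) ≈ +0.258199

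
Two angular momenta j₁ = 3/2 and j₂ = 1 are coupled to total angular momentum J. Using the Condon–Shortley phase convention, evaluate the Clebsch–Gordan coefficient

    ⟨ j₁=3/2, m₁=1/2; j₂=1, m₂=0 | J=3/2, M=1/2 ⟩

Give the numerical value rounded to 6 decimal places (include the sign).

triangle: 1!·2!·1!/5! = 2/120
(j±m)!: 2!·1!·1!·1!·2!·1! = 4
prefactor² = (2J+1)·Δ·N² = 4/15
  k=0: +1/(0!·1!·1!·1!·1!·0!) = 1
  k=1: −1/(1!·0!·0!·0!·2!·1!) = -1/2
Σ = 1/2  ⇒  CG² = 4/15·1/2² = 1/15
CG = +√(1/15) = +0.258199

+√(1/15) = +0.258199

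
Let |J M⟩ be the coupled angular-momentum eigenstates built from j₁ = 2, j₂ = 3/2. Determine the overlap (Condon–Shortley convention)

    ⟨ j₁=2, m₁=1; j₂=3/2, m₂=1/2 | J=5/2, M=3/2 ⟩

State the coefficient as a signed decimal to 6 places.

j₁+j₂−J=1  J+j₁−j₂=3  J−j₁+j₂=2  j₁+j₂+J+1=7
(j₁±m₁, j₂±m₂, J±M) = (3,1,2,1,4,1)
P² = 144/35
sum k=0..1:
  [0] +1/4 = 1/4
  [1] −1/6 = -1/6
S = 1/12
C² = P²·S² = 1/35 ; C = +0.169031

+√(1/35) ≈ +0.169031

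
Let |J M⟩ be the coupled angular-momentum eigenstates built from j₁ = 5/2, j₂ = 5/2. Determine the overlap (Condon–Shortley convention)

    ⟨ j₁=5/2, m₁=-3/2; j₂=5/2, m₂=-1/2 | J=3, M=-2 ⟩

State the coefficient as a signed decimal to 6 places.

-0.288675

j₁+j₂−J=2  J+j₁−j₂=3  J−j₁+j₂=3  j₁+j₂+J+1=9
(j₁±m₁, j₂±m₂, J±M) = (1,4,2,3,1,5)
P² = 48
sum k=1..2:
  [1] −1/12 = -1/12
  [2] +1/24 = 1/24
S = -1/24
C² = P²·S² = 1/12 ; C = -0.288675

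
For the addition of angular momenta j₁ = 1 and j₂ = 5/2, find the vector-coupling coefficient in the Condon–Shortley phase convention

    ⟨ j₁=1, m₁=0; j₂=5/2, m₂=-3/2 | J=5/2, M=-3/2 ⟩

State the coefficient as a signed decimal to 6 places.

triangle: 1!*1!*4!/7! = 24/5040
(j±m)!: 1!*1!*1!*4!*1!*4! = 576
prefactor² = (2J+1)*Δ*N² = 576/35
  k=0: +1/(0!*1!*1!*1!*0!*3!) = 1/6
  k=1: −1/(1!*0!*0!*0!*1!*4!) = -1/24
Σ = 1/8  ⇒  CG² = 576/35*1/8² = 9/35
CG = +√(9/35) = +0.507093

+0.507093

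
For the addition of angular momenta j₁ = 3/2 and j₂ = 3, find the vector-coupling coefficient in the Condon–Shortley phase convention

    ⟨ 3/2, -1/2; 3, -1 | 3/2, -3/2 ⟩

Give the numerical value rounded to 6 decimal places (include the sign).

j₁+j₂−J=3  J+j₁−j₂=0  J−j₁+j₂=3  j₁+j₂+J+1=7
(j₁±m₁, j₂±m₂, J±M) = (1,2,2,4,0,3)
P² = 576/35
sum k=2..2:
  [2] +1/12 = 1/12
S = 1/12
C² = P²·S² = 4/35 ; C = +0.338062

+√(4/35) = +0.338062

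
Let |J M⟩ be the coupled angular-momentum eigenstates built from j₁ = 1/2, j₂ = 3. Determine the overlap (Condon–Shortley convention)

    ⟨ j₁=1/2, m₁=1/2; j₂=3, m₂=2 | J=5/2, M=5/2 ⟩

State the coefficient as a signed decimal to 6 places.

j₁+j₂−J=1  J+j₁−j₂=0  J−j₁+j₂=5  j₁+j₂+J+1=7
(j₁±m₁, j₂±m₂, J±M) = (1,0,5,1,5,0)
P² = 14400/7
sum k=0..0:
  [0] +1/120 = 1/120
S = 1/120
C² = P²·S² = 1/7 ; C = +0.377964

+√(1/7) = +0.377964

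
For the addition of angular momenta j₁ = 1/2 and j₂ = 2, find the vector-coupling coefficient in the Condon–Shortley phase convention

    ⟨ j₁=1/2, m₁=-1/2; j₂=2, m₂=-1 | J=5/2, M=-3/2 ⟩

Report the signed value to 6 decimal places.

triangle: 0!·1!·4!/6! = 24/720
(j±m)!: 0!·1!·1!·3!·1!·4! = 144
prefactor² = (2J+1)·Δ·N² = 144/5
  k=0: +1/(0!·0!·1!·1!·0!·3!) = 1/6
Σ = 1/6  ⇒  CG² = 144/5·1/6² = 4/5
CG = +√(4/5) = +0.894427

+0.894427  (= +√(4/5))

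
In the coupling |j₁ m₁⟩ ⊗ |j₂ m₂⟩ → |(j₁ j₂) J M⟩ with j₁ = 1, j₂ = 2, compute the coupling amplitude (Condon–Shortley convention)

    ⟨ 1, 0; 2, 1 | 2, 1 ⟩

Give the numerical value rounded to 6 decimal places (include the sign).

j₁+j₂−J=1  J+j₁−j₂=1  J−j₁+j₂=3  j₁+j₂+J+1=6
(j₁±m₁, j₂±m₂, J±M) = (1,1,3,1,3,1)
P² = 3/2
sum k=0..1:
  [0] +1/6 = 1/6
  [1] −1/2 = -1/2
S = -1/3
C² = P²·S² = 1/6 ; C = -0.408248

−√(1/6) ≈ -0.408248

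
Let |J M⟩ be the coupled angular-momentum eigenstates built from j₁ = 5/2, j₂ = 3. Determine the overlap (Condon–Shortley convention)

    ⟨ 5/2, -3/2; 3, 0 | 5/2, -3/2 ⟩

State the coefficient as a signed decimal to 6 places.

j₁+j₂−J=3  J+j₁−j₂=2  J−j₁+j₂=3  j₁+j₂+J+1=9
(j₁±m₁, j₂±m₂, J±M) = (1,4,3,3,1,4)
P² = 864/35
sum k=2..3:
  [2] +1/8 = 1/8
  [3] −1/36 = -1/36
S = 7/72
C² = P²·S² = 7/30 ; C = +0.483046

+0.483046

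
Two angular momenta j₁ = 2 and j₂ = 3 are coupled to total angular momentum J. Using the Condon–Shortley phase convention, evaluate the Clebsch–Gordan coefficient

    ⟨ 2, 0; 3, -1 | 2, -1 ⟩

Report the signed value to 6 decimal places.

√[5·3!1!3!/8! · 2!2!2!4!1!3!] = √(36/7)
  +(−1)^1/∏(1,2,1,1,0,2)! = -1/4  (running -1/4)
  +(−1)^2/∏(2,1,0,0,1,3)! = 1/12  (running -1/6)
⟨..|..⟩ = √(36/7)·(-1/6) = -0.377964

−√(1/7) = -0.377964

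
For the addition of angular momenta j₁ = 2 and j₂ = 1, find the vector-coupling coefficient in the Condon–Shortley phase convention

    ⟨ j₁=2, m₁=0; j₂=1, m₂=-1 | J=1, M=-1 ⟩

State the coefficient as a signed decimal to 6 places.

√[3·2!2!0!/5! · 2!2!0!2!0!2!] = √(8/5)
  +(−1)^0/∏(0,2,2,0,0,0)! = 1/4  (running 1/4)
⟨..|..⟩ = √(8/5)·(1/4) = +0.316228

+√(1/10) = +0.316228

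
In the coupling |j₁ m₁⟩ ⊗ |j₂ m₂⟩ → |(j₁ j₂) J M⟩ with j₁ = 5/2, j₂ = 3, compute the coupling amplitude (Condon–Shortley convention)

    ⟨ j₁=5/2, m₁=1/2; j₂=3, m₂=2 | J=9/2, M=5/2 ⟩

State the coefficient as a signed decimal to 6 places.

triangle: 1!·4!·5!/11! = 2880/39916800
(j±m)!: 3!·2!·5!·1!·7!·2! = 14515200
prefactor² = (2J+1)·Δ·N² = 115200/11
  k=0: +1/(0!·1!·2!·5!·2!·0!) = 1/480
  k=1: −1/(1!·0!·1!·4!·3!·1!) = -1/144
Σ = -7/1440  ⇒  CG² = 115200/11·(-7/1440)² = 49/198
CG = −√(49/198) = -0.497468

−√(49/198) ≈ -0.497468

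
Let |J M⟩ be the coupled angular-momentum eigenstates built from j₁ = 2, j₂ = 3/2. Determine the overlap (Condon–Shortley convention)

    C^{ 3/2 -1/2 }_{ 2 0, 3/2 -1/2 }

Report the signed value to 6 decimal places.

j₁+j₂−J=2  J+j₁−j₂=2  J−j₁+j₂=1  j₁+j₂+J+1=6
(j₁±m₁, j₂±m₂, J±M) = (2,2,1,2,1,2)
P² = 16/45
sum k=0..1:
  [0] +1/4 = 1/4
  [1] −1/1 = -1
S = -3/4
C² = P²·S² = 1/5 ; C = -0.447214

-0.447214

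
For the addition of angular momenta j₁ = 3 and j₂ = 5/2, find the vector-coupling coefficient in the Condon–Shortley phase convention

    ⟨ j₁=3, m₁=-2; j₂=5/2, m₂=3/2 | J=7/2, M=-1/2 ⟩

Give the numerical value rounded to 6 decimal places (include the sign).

√[8·2!4!3!/10! · 1!5!4!1!3!4!] = √(9216/35)
  +(−1)^1/∏(1,1,4,3,0,0)! = -1/144  (running -1/144)
  +(−1)^2/∏(2,0,3,2,1,1)! = 1/24  (running 5/144)
⟨..|..⟩ = √(9216/35)·(5/144) = +0.563436

+√(20/63) ≈ +0.563436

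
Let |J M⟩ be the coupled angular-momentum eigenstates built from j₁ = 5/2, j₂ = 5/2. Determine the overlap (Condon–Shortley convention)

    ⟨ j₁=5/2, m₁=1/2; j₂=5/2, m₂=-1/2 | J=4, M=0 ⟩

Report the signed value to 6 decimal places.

+0.377964

j₁+j₂−J=1  J+j₁−j₂=4  J−j₁+j₂=4  j₁+j₂+J+1=10
(j₁±m₁, j₂±m₂, J±M) = (3,2,2,3,4,4)
P² = 20736/175
sum k=0..1:
  [0] +1/16 = 1/16
  [1] −1/36 = -1/36
S = 5/144
C² = P²·S² = 1/7 ; C = +0.377964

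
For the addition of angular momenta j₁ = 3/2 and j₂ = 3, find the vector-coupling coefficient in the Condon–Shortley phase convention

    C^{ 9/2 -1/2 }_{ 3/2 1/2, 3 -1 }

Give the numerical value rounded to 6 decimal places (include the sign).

+√(5/14) ≈ +0.597614

triangle: 0!*3!*6!/10! = 4320/3628800
(j±m)!: 2!*1!*2!*4!*4!*5! = 276480
prefactor² = (2J+1)*Δ*N² = 23040/7
  k=0: +1/(0!*0!*1!*2!*2!*4!) = 1/96
Σ = 1/96  ⇒  CG² = 23040/7*1/96² = 5/14
CG = +√(5/14) = +0.597614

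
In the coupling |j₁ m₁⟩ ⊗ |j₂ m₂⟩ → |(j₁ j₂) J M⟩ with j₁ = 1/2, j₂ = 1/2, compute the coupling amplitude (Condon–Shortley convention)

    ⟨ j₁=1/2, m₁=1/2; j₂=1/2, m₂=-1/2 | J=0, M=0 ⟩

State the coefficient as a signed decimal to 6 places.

√[1·1!0!0!/2! · 1!0!0!1!0!0!] = √(1/2)
  +(−1)^0/∏(0,1,0,0,0,0)! = 1  (running 1)
⟨..|..⟩ = √(1/2)·(1) = +0.707107

+√(1/2) = +0.707107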